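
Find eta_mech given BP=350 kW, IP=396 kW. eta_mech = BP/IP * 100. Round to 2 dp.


eta_mech = (BP / IP) * 100
Ratio = 350 / 396 = 0.8838
eta_mech = 0.8838 * 100 = 88.38%


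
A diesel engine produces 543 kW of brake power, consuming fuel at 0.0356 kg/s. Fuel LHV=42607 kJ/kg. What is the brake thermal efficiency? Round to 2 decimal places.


eta_BTE = (BP / (mf * LHV)) * 100
Denominator = 0.0356 * 42607 = 1516.8092 kW
eta_BTE = (543 / 1516.8092) * 100 = 35.80%


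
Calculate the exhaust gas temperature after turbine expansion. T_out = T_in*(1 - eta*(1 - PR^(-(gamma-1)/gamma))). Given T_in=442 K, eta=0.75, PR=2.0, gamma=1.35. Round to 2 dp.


T_out = T_in * (1 - eta * (1 - PR^(-(gamma-1)/gamma)))
Exponent = -(1.35-1)/1.35 = -0.25925926
PR^exp = 2.0^(-0.25925926) = 0.83551680
Factor = 1 - 0.75*(1 - 0.83551680) = 0.87663760
T_out = 442 * 0.87663760 = 387.47 K


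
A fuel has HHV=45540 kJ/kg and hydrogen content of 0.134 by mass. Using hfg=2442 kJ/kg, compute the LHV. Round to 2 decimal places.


LHV = HHV - hfg * 9 * H
Water correction = 2442 * 9 * 0.134 = 2945.052 kJ/kg
LHV = 45540 - 2945.052 = 42594.95 kJ/kg


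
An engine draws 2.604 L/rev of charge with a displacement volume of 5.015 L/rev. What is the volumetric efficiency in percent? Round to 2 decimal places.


eta_v = (V_actual / V_disp) * 100
Ratio = 2.604 / 5.015 = 0.5192
eta_v = 0.5192 * 100 = 51.92%


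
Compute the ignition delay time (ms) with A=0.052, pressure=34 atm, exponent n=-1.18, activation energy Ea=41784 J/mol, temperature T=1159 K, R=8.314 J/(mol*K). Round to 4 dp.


tau = A * P^n * exp(Ea/(R*T))
P^n = 34^(-1.18) = 0.01559031
Ea/(R*T) = 41784/(8.314*1159) = 4.336272
exp(Ea/(R*T)) = 76.422137
tau = 0.052 * 0.01559031 * 76.422137 = 0.0620 ms


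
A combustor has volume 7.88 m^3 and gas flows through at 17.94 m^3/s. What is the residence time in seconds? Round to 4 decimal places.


tau = V / Q_flow
tau = 7.88 / 17.94 = 0.4392 s


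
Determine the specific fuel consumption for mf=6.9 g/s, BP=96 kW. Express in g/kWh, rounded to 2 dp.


SFC = (mf / BP) * 3600
Rate = 6.9 / 96 = 0.071875 g/(s*kW)
SFC = 0.071875 * 3600 = 258.75 g/kWh


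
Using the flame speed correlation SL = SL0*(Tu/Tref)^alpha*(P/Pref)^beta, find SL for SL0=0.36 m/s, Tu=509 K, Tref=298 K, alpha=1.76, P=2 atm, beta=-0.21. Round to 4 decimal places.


SL = SL0 * (Tu/Tref)^alpha * (P/Pref)^beta
T ratio = 509/298 = 1.70805369
(T ratio)^alpha = 1.70805369^1.76 = 2.565681
(P/Pref)^beta = 2^(-0.21) = 0.864537
SL = 0.36 * 2.565681 * 0.864537 = 0.7985 m/s


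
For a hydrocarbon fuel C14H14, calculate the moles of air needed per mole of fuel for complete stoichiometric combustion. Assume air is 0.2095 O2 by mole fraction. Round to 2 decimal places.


Balanced combustion: C14H14 + 17.5 O2 -> 14 CO2 + 7 H2O
O2 needed = C + H/4 = 14 + 14/4 = 17.50 moles
Air moles = O2 / 0.2095 = 17.50 / 0.2095 = 83.53 moles air


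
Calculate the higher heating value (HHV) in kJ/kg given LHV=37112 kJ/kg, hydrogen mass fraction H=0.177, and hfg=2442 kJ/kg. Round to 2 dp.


HHV = LHV + hfg * 9 * H
Water addition = 2442 * 9 * 0.177 = 3890.106 kJ/kg
HHV = 37112 + 3890.106 = 41002.11 kJ/kg


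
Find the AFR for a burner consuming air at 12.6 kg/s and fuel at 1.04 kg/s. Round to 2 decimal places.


AFR = m_air / m_fuel
AFR = 12.6 / 1.04 = 12.12


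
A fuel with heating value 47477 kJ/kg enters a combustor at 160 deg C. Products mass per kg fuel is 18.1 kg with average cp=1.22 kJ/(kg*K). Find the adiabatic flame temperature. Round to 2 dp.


T_ad = T_in + Hc / (m_p * cp)
Denominator = 18.1 * 1.22 = 22.0820
Temperature rise = 47477 / 22.0820 = 2150.03 K
T_ad = 160 + 2150.03 = 2310.03 deg C


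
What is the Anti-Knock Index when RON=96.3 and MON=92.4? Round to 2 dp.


AKI = (RON + MON) / 2
AKI = (96.3 + 92.4) / 2
AKI = 188.7 / 2 = 94.35


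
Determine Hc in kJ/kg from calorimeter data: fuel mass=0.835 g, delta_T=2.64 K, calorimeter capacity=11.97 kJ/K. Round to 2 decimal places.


Hc = C_cal * delta_T / m_fuel
Q_released = 11.97 * 2.64 = 31.6008 kJ
m_fuel = 0.835 g = 0.835/1000 kg = 0.000835 kg
Hc = 31.6008 / 0.000835 = 37845.27 kJ/kg


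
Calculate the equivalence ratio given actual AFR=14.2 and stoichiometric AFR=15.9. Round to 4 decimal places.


phi = AFR_stoich / AFR_actual
phi = 15.9 / 14.2 = 1.1197


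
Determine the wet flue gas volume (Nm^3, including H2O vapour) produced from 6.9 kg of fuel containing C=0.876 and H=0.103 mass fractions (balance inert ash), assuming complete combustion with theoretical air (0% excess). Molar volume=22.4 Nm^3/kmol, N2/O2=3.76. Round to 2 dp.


Per kg fuel: CO2 = (C/12 kmol)*22.4 = (0.876/12)*22.4 = 1.63520 Nm^3
Per kg fuel: H2O = (H/2 kmol)*22.4 = (0.103/2)*22.4 = 1.15360 Nm^3
O2 needed per kg fuel = C/12 + H/4 = 0.876/12 + 0.103/4 = 0.09875000 kmol
Per kg fuel: N2 = O2*3.76*22.4 = 0.09875000*3.76*22.4 = 8.31712 Nm^3
Total per kg = 1.63520 + 1.15360 + 8.31712 = 11.10592 Nm^3
Total = 11.10592 * 6.9 = 76.63 Nm^3


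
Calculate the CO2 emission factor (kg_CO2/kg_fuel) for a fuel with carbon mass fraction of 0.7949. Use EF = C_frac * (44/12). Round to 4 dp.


EF = C_frac * (M_CO2 / M_C)
EF = 0.7949 * (44/12)
EF = 0.7949 * 3.666667 = 2.9146 kg_CO2/kg_fuel


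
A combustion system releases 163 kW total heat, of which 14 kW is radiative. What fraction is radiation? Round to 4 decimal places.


f_rad = Q_rad / Q_total
f_rad = 14 / 163 = 0.0859


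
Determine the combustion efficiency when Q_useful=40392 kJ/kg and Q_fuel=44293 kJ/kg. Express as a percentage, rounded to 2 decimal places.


Efficiency = (Q_useful / Q_fuel) * 100
Efficiency = (40392 / 44293) * 100
Efficiency = 0.9119 * 100 = 91.19%


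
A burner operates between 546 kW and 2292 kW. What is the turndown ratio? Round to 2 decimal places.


TDR = Q_max / Q_min
TDR = 2292 / 546 = 4.20


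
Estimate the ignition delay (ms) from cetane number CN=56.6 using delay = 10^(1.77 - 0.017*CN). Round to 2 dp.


delay = 10^(1.77 - 0.017*CN)
Exponent = 1.77 - 0.017*56.6 = 0.8078
delay = 10^0.8078 = 6.42 ms


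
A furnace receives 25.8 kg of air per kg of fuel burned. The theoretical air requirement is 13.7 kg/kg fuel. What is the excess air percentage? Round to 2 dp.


Excess air = actual - stoichiometric = 25.8 - 13.7 = 12.10 kg/kg fuel
Excess air % = (excess / stoich) * 100 = (12.10 / 13.7) * 100 = 88.32%


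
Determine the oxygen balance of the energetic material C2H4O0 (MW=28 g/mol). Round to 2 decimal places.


OB = -1600 * (2C + H/2 - O) / MW
Inner = 2*2 + 4/2 - 0 = 6.00
OB = -1600 * 6.00 / 28 = -342.86%


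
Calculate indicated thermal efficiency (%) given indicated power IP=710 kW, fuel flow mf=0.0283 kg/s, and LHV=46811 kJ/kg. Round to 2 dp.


eta_ith = (IP / (mf * LHV)) * 100
Denominator = 0.0283 * 46811 = 1324.7513 kW
eta_ith = (710 / 1324.7513) * 100 = 53.59%


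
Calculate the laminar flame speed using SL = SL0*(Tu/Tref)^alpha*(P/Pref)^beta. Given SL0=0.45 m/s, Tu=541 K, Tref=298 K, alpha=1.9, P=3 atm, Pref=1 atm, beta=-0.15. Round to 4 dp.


SL = SL0 * (Tu/Tref)^alpha * (P/Pref)^beta
T ratio = 541/298 = 1.81543624
(T ratio)^alpha = 1.81543624^1.9 = 3.105016
(P/Pref)^beta = 3^(-0.15) = 0.848070
SL = 0.45 * 3.105016 * 0.848070 = 1.1850 m/s


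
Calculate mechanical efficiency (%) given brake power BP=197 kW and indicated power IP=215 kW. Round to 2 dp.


eta_mech = (BP / IP) * 100
Ratio = 197 / 215 = 0.9163
eta_mech = 0.9163 * 100 = 91.63%


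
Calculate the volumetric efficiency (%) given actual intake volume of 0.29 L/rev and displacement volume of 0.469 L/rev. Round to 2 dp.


eta_v = (V_actual / V_disp) * 100
Ratio = 0.29 / 0.469 = 0.6183
eta_v = 0.6183 * 100 = 61.83%


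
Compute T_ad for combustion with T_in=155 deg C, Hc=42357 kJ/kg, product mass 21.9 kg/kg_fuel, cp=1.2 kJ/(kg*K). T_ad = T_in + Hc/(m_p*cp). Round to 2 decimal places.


T_ad = T_in + Hc / (m_p * cp)
Denominator = 21.9 * 1.2 = 26.2800
Temperature rise = 42357 / 26.2800 = 1611.76 K
T_ad = 155 + 1611.76 = 1766.76 deg C


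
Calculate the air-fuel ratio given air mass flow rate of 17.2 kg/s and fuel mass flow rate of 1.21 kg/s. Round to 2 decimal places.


AFR = m_air / m_fuel
AFR = 17.2 / 1.21 = 14.21


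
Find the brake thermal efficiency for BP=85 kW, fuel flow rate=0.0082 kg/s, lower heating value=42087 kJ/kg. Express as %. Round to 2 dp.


eta_BTE = (BP / (mf * LHV)) * 100
Denominator = 0.0082 * 42087 = 345.1134 kW
eta_BTE = (85 / 345.1134) * 100 = 24.63%


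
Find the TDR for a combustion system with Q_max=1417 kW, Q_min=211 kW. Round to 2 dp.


TDR = Q_max / Q_min
TDR = 1417 / 211 = 6.72


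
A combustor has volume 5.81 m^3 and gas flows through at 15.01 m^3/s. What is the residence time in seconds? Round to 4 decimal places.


tau = V / Q_flow
tau = 5.81 / 15.01 = 0.3871 s


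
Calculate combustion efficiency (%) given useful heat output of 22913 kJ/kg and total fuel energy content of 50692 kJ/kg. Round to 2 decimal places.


Efficiency = (Q_useful / Q_fuel) * 100
Efficiency = (22913 / 50692) * 100
Efficiency = 0.4520 * 100 = 45.20%


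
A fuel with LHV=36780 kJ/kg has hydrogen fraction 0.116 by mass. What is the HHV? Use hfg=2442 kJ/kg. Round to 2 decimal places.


HHV = LHV + hfg * 9 * H
Water addition = 2442 * 9 * 0.116 = 2549.448 kJ/kg
HHV = 36780 + 2549.448 = 39329.45 kJ/kg


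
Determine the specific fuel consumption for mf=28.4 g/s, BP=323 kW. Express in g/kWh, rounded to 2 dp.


SFC = (mf / BP) * 3600
Rate = 28.4 / 323 = 0.087926 g/(s*kW)
SFC = 0.087926 * 3600 = 316.53 g/kWh


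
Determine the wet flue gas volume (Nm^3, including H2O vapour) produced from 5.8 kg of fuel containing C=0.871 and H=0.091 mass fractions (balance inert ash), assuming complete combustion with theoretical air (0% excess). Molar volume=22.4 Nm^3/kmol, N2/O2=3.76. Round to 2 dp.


Per kg fuel: CO2 = (C/12 kmol)*22.4 = (0.871/12)*22.4 = 1.62587 Nm^3
Per kg fuel: H2O = (H/2 kmol)*22.4 = (0.091/2)*22.4 = 1.01920 Nm^3
O2 needed per kg fuel = C/12 + H/4 = 0.871/12 + 0.091/4 = 0.09533333 kmol
Per kg fuel: N2 = O2*3.76*22.4 = 0.09533333*3.76*22.4 = 8.02935 Nm^3
Total per kg = 1.62587 + 1.01920 + 8.02935 = 10.67442 Nm^3
Total = 10.67442 * 5.8 = 61.91 Nm^3


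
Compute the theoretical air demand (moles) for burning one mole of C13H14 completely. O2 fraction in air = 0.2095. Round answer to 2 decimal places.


Balanced combustion: C13H14 + 16.5 O2 -> 13 CO2 + 7 H2O
O2 needed = C + H/4 = 13 + 14/4 = 16.50 moles
Air moles = O2 / 0.2095 = 16.50 / 0.2095 = 78.76 moles air


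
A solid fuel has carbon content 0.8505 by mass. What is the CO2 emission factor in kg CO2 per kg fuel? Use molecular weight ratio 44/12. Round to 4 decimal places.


EF = C_frac * (M_CO2 / M_C)
EF = 0.8505 * (44/12)
EF = 0.8505 * 3.666667 = 3.1185 kg_CO2/kg_fuel


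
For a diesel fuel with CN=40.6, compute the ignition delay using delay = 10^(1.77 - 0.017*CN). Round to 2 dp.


delay = 10^(1.77 - 0.017*CN)
Exponent = 1.77 - 0.017*40.6 = 1.0798
delay = 10^1.0798 = 12.02 ms


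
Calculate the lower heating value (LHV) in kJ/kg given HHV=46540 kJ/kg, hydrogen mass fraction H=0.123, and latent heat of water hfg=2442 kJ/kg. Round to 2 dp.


LHV = HHV - hfg * 9 * H
Water correction = 2442 * 9 * 0.123 = 2703.294 kJ/kg
LHV = 46540 - 2703.294 = 43836.71 kJ/kg


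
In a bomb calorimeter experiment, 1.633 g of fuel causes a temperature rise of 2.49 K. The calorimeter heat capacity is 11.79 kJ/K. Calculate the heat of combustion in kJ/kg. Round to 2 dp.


Hc = C_cal * delta_T / m_fuel
Q_released = 11.79 * 2.49 = 29.3571 kJ
m_fuel = 1.633 g = 1.633/1000 kg = 0.001633 kg
Hc = 29.3571 / 0.001633 = 17977.40 kJ/kg


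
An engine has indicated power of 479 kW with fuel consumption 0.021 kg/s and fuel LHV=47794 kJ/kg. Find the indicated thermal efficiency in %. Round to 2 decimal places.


eta_ith = (IP / (mf * LHV)) * 100
Denominator = 0.021 * 47794 = 1003.6740 kW
eta_ith = (479 / 1003.6740) * 100 = 47.72%


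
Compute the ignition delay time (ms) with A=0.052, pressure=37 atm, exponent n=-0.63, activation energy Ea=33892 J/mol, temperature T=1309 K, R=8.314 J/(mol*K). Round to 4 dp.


tau = A * P^n * exp(Ea/(R*T))
P^n = 37^(-0.63) = 0.10280942
Ea/(R*T) = 33892/(8.314*1309) = 3.114207
exp(Ea/(R*T)) = 22.515577
tau = 0.052 * 0.10280942 * 22.515577 = 0.1204 ms


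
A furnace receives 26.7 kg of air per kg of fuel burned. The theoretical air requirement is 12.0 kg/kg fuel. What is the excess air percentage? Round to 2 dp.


Excess air = actual - stoichiometric = 26.7 - 12.0 = 14.70 kg/kg fuel
Excess air % = (excess / stoich) * 100 = (14.70 / 12.0) * 100 = 122.50%


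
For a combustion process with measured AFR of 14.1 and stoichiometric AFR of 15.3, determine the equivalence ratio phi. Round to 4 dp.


phi = AFR_stoich / AFR_actual
phi = 15.3 / 14.1 = 1.0851


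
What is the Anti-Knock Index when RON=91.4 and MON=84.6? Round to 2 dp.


AKI = (RON + MON) / 2
AKI = (91.4 + 84.6) / 2
AKI = 176.0 / 2 = 88.00


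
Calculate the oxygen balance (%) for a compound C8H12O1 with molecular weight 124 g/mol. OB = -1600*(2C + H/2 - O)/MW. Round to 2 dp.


OB = -1600 * (2C + H/2 - O) / MW
Inner = 2*8 + 12/2 - 1 = 21.00
OB = -1600 * 21.00 / 124 = -270.97%


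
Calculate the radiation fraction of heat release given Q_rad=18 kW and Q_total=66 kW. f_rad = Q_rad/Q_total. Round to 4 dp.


f_rad = Q_rad / Q_total
f_rad = 18 / 66 = 0.2727


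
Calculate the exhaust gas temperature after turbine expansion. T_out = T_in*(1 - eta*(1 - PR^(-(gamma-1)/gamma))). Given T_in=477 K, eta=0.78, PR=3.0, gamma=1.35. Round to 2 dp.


T_out = T_in * (1 - eta * (1 - PR^(-(gamma-1)/gamma)))
Exponent = -(1.35-1)/1.35 = -0.25925926
PR^exp = 3.0^(-0.25925926) = 0.75214556
Factor = 1 - 0.78*(1 - 0.75214556) = 0.80667354
T_out = 477 * 0.80667354 = 384.78 K


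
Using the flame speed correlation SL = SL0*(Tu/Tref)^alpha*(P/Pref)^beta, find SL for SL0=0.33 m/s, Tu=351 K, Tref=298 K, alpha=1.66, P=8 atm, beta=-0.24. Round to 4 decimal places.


SL = SL0 * (Tu/Tref)^alpha * (P/Pref)^beta
T ratio = 351/298 = 1.17785235
(T ratio)^alpha = 1.17785235^1.66 = 1.312233
(P/Pref)^beta = 8^(-0.24) = 0.607097
SL = 0.33 * 1.312233 * 0.607097 = 0.2629 m/s


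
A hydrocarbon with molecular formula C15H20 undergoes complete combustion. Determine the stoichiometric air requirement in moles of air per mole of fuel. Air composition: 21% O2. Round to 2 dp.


Balanced combustion: C15H20 + 20 O2 -> 15 CO2 + 10 H2O
O2 needed = C + H/4 = 15 + 20/4 = 20.00 moles
Air moles = O2 / 0.21 = 20.00 / 0.21 = 95.24 moles air


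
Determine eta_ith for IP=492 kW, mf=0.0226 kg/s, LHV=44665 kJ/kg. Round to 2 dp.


eta_ith = (IP / (mf * LHV)) * 100
Denominator = 0.0226 * 44665 = 1009.4290 kW
eta_ith = (492 / 1009.4290) * 100 = 48.74%


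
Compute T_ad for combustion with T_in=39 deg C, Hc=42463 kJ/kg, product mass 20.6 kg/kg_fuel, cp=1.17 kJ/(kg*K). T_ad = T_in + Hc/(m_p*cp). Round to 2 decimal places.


T_ad = T_in + Hc / (m_p * cp)
Denominator = 20.6 * 1.17 = 24.1020
Temperature rise = 42463 / 24.1020 = 1761.80 K
T_ad = 39 + 1761.80 = 1800.80 deg C


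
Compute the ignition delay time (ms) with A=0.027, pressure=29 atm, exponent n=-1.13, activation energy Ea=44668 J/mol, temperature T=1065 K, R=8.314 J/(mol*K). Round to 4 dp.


tau = A * P^n * exp(Ea/(R*T))
P^n = 29^(-1.13) = 0.02225821
Ea/(R*T) = 44668/(8.314*1065) = 5.044718
exp(Ea/(R*T)) = 155.200500
tau = 0.027 * 0.02225821 * 155.200500 = 0.0933 ms


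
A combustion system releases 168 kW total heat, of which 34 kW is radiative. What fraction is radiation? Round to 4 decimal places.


f_rad = Q_rad / Q_total
f_rad = 34 / 168 = 0.2024


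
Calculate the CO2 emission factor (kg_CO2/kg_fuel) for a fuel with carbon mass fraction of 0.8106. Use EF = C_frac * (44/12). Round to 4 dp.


EF = C_frac * (M_CO2 / M_C)
EF = 0.8106 * (44/12)
EF = 0.8106 * 3.666667 = 2.9722 kg_CO2/kg_fuel


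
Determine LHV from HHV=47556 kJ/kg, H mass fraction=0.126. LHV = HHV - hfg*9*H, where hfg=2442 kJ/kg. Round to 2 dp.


LHV = HHV - hfg * 9 * H
Water correction = 2442 * 9 * 0.126 = 2769.228 kJ/kg
LHV = 47556 - 2769.228 = 44786.77 kJ/kg


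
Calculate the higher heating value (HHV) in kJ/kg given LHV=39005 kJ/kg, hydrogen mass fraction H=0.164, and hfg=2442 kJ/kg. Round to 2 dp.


HHV = LHV + hfg * 9 * H
Water addition = 2442 * 9 * 0.164 = 3604.392 kJ/kg
HHV = 39005 + 3604.392 = 42609.39 kJ/kg


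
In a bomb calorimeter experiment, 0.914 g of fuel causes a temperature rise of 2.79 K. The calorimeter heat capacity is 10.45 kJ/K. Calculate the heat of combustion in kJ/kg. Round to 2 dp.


Hc = C_cal * delta_T / m_fuel
Q_released = 10.45 * 2.79 = 29.1555 kJ
m_fuel = 0.914 g = 0.914/1000 kg = 0.000914 kg
Hc = 29.1555 / 0.000914 = 31898.80 kJ/kg


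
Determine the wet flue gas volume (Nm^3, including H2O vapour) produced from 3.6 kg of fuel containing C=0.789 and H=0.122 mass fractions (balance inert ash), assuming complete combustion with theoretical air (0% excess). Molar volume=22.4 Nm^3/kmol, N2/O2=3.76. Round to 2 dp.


Per kg fuel: CO2 = (C/12 kmol)*22.4 = (0.789/12)*22.4 = 1.47280 Nm^3
Per kg fuel: H2O = (H/2 kmol)*22.4 = (0.122/2)*22.4 = 1.36640 Nm^3
O2 needed per kg fuel = C/12 + H/4 = 0.789/12 + 0.122/4 = 0.09625000 kmol
Per kg fuel: N2 = O2*3.76*22.4 = 0.09625000*3.76*22.4 = 8.10656 Nm^3
Total per kg = 1.47280 + 1.36640 + 8.10656 = 10.94576 Nm^3
Total = 10.94576 * 3.6 = 39.40 Nm^3


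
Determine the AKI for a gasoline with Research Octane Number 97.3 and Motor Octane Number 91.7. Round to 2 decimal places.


AKI = (RON + MON) / 2
AKI = (97.3 + 91.7) / 2
AKI = 189.0 / 2 = 94.50


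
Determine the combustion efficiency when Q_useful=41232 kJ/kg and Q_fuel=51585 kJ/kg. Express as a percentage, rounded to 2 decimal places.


Efficiency = (Q_useful / Q_fuel) * 100
Efficiency = (41232 / 51585) * 100
Efficiency = 0.7993 * 100 = 79.93%


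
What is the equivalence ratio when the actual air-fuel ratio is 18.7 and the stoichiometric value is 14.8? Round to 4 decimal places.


phi = AFR_stoich / AFR_actual
phi = 14.8 / 18.7 = 0.7914


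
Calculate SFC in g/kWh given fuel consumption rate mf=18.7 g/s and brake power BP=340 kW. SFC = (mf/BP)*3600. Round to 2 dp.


SFC = (mf / BP) * 3600
Rate = 18.7 / 340 = 0.055000 g/(s*kW)
SFC = 0.055000 * 3600 = 198.00 g/kWh


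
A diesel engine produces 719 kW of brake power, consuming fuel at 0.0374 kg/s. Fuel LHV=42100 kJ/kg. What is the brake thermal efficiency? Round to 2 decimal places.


eta_BTE = (BP / (mf * LHV)) * 100
Denominator = 0.0374 * 42100 = 1574.5400 kW
eta_BTE = (719 / 1574.5400) * 100 = 45.66%


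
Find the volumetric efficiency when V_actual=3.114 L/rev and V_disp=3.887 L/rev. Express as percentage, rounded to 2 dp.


eta_v = (V_actual / V_disp) * 100
Ratio = 3.114 / 3.887 = 0.8011
eta_v = 0.8011 * 100 = 80.11%


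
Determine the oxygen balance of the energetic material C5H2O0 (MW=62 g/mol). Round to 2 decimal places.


OB = -1600 * (2C + H/2 - O) / MW
Inner = 2*5 + 2/2 - 0 = 11.00
OB = -1600 * 11.00 / 62 = -283.87%


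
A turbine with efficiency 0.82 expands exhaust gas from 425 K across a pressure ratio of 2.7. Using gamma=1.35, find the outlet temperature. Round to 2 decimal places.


T_out = T_in * (1 - eta * (1 - PR^(-(gamma-1)/gamma)))
Exponent = -(1.35-1)/1.35 = -0.25925926
PR^exp = 2.7^(-0.25925926) = 0.77297411
Factor = 1 - 0.82*(1 - 0.77297411) = 0.81383877
T_out = 425 * 0.81383877 = 345.88 K


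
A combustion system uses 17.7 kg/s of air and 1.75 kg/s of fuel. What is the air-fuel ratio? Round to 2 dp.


AFR = m_air / m_fuel
AFR = 17.7 / 1.75 = 10.11


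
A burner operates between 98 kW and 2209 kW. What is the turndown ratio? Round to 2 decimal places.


TDR = Q_max / Q_min
TDR = 2209 / 98 = 22.54


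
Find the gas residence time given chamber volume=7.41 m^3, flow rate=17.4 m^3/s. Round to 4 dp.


tau = V / Q_flow
tau = 7.41 / 17.4 = 0.4259 s


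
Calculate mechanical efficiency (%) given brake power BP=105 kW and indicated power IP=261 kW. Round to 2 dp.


eta_mech = (BP / IP) * 100
Ratio = 105 / 261 = 0.4023
eta_mech = 0.4023 * 100 = 40.23%


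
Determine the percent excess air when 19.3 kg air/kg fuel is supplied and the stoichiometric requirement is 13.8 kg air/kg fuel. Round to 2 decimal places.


Excess air = actual - stoichiometric = 19.3 - 13.8 = 5.50 kg/kg fuel
Excess air % = (excess / stoich) * 100 = (5.50 / 13.8) * 100 = 39.86%


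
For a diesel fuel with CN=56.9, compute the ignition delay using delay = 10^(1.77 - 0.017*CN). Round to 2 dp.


delay = 10^(1.77 - 0.017*CN)
Exponent = 1.77 - 0.017*56.9 = 0.8027
delay = 10^0.8027 = 6.35 ms


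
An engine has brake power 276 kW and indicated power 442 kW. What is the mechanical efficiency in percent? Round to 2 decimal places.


eta_mech = (BP / IP) * 100
Ratio = 276 / 442 = 0.6244
eta_mech = 0.6244 * 100 = 62.44%


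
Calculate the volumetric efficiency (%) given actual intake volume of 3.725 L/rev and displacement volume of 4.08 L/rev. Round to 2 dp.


eta_v = (V_actual / V_disp) * 100
Ratio = 3.725 / 4.08 = 0.9130
eta_v = 0.9130 * 100 = 91.30%


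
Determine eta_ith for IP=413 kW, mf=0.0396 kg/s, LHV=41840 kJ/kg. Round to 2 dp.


eta_ith = (IP / (mf * LHV)) * 100
Denominator = 0.0396 * 41840 = 1656.8640 kW
eta_ith = (413 / 1656.8640) * 100 = 24.93%


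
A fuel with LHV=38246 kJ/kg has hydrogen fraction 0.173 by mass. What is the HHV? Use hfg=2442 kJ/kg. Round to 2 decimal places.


HHV = LHV + hfg * 9 * H
Water addition = 2442 * 9 * 0.173 = 3802.194 kJ/kg
HHV = 38246 + 3802.194 = 42048.19 kJ/kg


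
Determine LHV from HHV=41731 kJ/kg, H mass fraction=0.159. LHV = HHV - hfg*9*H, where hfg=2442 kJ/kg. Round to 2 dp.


LHV = HHV - hfg * 9 * H
Water correction = 2442 * 9 * 0.159 = 3494.502 kJ/kg
LHV = 41731 - 3494.502 = 38236.50 kJ/kg


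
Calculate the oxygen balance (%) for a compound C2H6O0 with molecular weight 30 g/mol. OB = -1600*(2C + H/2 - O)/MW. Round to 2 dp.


OB = -1600 * (2C + H/2 - O) / MW
Inner = 2*2 + 6/2 - 0 = 7.00
OB = -1600 * 7.00 / 30 = -373.33%


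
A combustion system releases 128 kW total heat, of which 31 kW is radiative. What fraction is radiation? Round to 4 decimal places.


f_rad = Q_rad / Q_total
f_rad = 31 / 128 = 0.2422


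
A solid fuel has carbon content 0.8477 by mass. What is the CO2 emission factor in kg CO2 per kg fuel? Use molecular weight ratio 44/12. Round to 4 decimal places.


EF = C_frac * (M_CO2 / M_C)
EF = 0.8477 * (44/12)
EF = 0.8477 * 3.666667 = 3.1082 kg_CO2/kg_fuel


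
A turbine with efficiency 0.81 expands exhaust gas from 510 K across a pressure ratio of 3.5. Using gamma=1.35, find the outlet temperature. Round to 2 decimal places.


T_out = T_in * (1 - eta * (1 - PR^(-(gamma-1)/gamma)))
Exponent = -(1.35-1)/1.35 = -0.25925926
PR^exp = 3.5^(-0.25925926) = 0.72267881
Factor = 1 - 0.81*(1 - 0.72267881) = 0.77536984
T_out = 510 * 0.77536984 = 395.44 K


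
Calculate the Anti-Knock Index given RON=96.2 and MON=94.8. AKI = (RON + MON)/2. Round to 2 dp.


AKI = (RON + MON) / 2
AKI = (96.2 + 94.8) / 2
AKI = 191.0 / 2 = 95.50


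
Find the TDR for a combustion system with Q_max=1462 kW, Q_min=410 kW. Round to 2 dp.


TDR = Q_max / Q_min
TDR = 1462 / 410 = 3.57


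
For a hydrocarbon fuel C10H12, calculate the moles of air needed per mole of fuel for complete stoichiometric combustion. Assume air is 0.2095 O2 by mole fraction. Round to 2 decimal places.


Balanced combustion: C10H12 + 13 O2 -> 10 CO2 + 6 H2O
O2 needed = C + H/4 = 10 + 12/4 = 13.00 moles
Air moles = O2 / 0.2095 = 13.00 / 0.2095 = 62.05 moles air


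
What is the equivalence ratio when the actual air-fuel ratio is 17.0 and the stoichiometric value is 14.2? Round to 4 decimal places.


phi = AFR_stoich / AFR_actual
phi = 14.2 / 17.0 = 0.8353


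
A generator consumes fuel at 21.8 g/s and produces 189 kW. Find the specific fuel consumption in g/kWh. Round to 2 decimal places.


SFC = (mf / BP) * 3600
Rate = 21.8 / 189 = 0.115344 g/(s*kW)
SFC = 0.115344 * 3600 = 415.24 g/kWh


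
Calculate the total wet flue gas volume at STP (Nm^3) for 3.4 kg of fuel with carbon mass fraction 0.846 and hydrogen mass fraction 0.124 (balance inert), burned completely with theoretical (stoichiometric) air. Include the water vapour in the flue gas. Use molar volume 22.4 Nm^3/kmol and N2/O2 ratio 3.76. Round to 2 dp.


Per kg fuel: CO2 = (C/12 kmol)*22.4 = (0.846/12)*22.4 = 1.57920 Nm^3
Per kg fuel: H2O = (H/2 kmol)*22.4 = (0.124/2)*22.4 = 1.38880 Nm^3
O2 needed per kg fuel = C/12 + H/4 = 0.846/12 + 0.124/4 = 0.10150000 kmol
Per kg fuel: N2 = O2*3.76*22.4 = 0.10150000*3.76*22.4 = 8.54874 Nm^3
Total per kg = 1.57920 + 1.38880 + 8.54874 = 11.51674 Nm^3
Total = 11.51674 * 3.4 = 39.16 Nm^3


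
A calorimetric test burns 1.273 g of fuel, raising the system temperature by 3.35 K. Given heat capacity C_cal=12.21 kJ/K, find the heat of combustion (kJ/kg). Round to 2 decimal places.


Hc = C_cal * delta_T / m_fuel
Q_released = 12.21 * 3.35 = 40.9035 kJ
m_fuel = 1.273 g = 1.273/1000 kg = 0.001273 kg
Hc = 40.9035 / 0.001273 = 32131.58 kJ/kg


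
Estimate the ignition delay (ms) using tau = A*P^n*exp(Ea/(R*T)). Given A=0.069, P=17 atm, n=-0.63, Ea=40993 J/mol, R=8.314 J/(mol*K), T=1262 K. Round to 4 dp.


tau = A * P^n * exp(Ea/(R*T))
P^n = 17^(-0.63) = 0.16780975
Ea/(R*T) = 40993/(8.314*1262) = 3.906972
exp(Ea/(R*T)) = 49.748099
tau = 0.069 * 0.16780975 * 49.748099 = 0.5760 ms


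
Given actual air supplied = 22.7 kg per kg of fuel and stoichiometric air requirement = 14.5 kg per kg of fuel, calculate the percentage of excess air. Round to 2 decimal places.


Excess air = actual - stoichiometric = 22.7 - 14.5 = 8.20 kg/kg fuel
Excess air % = (excess / stoich) * 100 = (8.20 / 14.5) * 100 = 56.55%


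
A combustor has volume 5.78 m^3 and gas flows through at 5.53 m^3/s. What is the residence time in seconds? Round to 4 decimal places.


tau = V / Q_flow
tau = 5.78 / 5.53 = 1.0452 s


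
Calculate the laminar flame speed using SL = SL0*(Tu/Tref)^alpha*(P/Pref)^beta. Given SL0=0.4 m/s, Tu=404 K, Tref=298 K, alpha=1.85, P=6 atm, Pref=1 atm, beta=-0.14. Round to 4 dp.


SL = SL0 * (Tu/Tref)^alpha * (P/Pref)^beta
T ratio = 404/298 = 1.35570470
(T ratio)^alpha = 1.35570470^1.85 = 1.755923
(P/Pref)^beta = 6^(-0.14) = 0.778142
SL = 0.4 * 1.755923 * 0.778142 = 0.5465 m/s


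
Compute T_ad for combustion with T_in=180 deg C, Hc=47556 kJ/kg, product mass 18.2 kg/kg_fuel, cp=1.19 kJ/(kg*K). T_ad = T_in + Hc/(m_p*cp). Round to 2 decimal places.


T_ad = T_in + Hc / (m_p * cp)
Denominator = 18.2 * 1.19 = 21.6580
Temperature rise = 47556 / 21.6580 = 2195.77 K
T_ad = 180 + 2195.77 = 2375.77 deg C


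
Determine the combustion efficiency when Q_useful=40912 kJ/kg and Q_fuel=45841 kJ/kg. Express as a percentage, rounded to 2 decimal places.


Efficiency = (Q_useful / Q_fuel) * 100
Efficiency = (40912 / 45841) * 100
Efficiency = 0.8925 * 100 = 89.25%


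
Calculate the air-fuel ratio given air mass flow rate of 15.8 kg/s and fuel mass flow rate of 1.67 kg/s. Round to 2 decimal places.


AFR = m_air / m_fuel
AFR = 15.8 / 1.67 = 9.46


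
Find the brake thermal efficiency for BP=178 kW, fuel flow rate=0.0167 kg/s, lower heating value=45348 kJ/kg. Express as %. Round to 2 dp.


eta_BTE = (BP / (mf * LHV)) * 100
Denominator = 0.0167 * 45348 = 757.3116 kW
eta_BTE = (178 / 757.3116) * 100 = 23.50%


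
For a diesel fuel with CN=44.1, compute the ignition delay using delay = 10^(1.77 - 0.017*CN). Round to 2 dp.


delay = 10^(1.77 - 0.017*CN)
Exponent = 1.77 - 0.017*44.1 = 1.0203
delay = 10^1.0203 = 10.48 ms


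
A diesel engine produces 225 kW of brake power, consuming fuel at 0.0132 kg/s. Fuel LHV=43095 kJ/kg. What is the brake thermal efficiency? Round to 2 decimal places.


eta_BTE = (BP / (mf * LHV)) * 100
Denominator = 0.0132 * 43095 = 568.8540 kW
eta_BTE = (225 / 568.8540) * 100 = 39.55%


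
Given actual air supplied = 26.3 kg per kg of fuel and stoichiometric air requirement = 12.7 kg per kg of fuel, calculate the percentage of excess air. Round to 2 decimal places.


Excess air = actual - stoichiometric = 26.3 - 12.7 = 13.60 kg/kg fuel
Excess air % = (excess / stoich) * 100 = (13.60 / 12.7) * 100 = 107.09%


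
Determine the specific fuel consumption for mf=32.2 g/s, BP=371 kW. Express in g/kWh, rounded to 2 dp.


SFC = (mf / BP) * 3600
Rate = 32.2 / 371 = 0.086792 g/(s*kW)
SFC = 0.086792 * 3600 = 312.45 g/kWh


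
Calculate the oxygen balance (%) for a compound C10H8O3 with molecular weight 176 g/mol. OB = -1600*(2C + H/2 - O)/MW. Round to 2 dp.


OB = -1600 * (2C + H/2 - O) / MW
Inner = 2*10 + 8/2 - 3 = 21.00
OB = -1600 * 21.00 / 176 = -190.91%


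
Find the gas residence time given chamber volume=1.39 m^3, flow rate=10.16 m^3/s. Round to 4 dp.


tau = V / Q_flow
tau = 1.39 / 10.16 = 0.1368 s


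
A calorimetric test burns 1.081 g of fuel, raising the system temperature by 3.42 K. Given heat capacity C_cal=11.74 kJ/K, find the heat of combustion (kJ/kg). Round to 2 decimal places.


Hc = C_cal * delta_T / m_fuel
Q_released = 11.74 * 3.42 = 40.1508 kJ
m_fuel = 1.081 g = 1.081/1000 kg = 0.001081 kg
Hc = 40.1508 / 0.001081 = 37142.28 kJ/kg


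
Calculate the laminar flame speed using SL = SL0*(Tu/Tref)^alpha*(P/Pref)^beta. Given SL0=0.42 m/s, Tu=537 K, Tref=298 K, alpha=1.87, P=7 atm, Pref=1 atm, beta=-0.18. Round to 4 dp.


SL = SL0 * (Tu/Tref)^alpha * (P/Pref)^beta
T ratio = 537/298 = 1.80201342
(T ratio)^alpha = 1.80201342^1.87 = 3.007928
(P/Pref)^beta = 7^(-0.18) = 0.704502
SL = 0.42 * 3.007928 * 0.704502 = 0.8900 m/s


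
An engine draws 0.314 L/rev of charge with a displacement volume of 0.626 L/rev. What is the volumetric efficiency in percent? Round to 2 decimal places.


eta_v = (V_actual / V_disp) * 100
Ratio = 0.314 / 0.626 = 0.5016
eta_v = 0.5016 * 100 = 50.16%


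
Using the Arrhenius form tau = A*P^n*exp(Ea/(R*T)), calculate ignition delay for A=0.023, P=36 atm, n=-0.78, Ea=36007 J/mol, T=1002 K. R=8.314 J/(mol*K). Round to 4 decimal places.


tau = A * P^n * exp(Ea/(R*T))
P^n = 36^(-0.78) = 0.06110603
Ea/(R*T) = 36007/(8.314*1002) = 4.322243
exp(Ea/(R*T)) = 75.357479
tau = 0.023 * 0.06110603 * 75.357479 = 0.1059 ms


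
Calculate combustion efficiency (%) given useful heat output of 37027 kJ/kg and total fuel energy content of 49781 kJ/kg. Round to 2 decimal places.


Efficiency = (Q_useful / Q_fuel) * 100
Efficiency = (37027 / 49781) * 100
Efficiency = 0.7438 * 100 = 74.38%


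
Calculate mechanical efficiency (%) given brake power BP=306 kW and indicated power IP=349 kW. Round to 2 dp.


eta_mech = (BP / IP) * 100
Ratio = 306 / 349 = 0.8768
eta_mech = 0.8768 * 100 = 87.68%


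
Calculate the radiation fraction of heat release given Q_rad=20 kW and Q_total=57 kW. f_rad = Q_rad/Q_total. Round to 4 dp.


f_rad = Q_rad / Q_total
f_rad = 20 / 57 = 0.3509


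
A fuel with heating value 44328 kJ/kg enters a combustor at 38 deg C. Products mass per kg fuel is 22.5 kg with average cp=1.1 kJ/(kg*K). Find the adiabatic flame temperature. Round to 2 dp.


T_ad = T_in + Hc / (m_p * cp)
Denominator = 22.5 * 1.1 = 24.7500
Temperature rise = 44328 / 24.7500 = 1791.03 K
T_ad = 38 + 1791.03 = 1829.03 deg C


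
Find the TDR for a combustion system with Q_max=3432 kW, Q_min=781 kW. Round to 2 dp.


TDR = Q_max / Q_min
TDR = 3432 / 781 = 4.39


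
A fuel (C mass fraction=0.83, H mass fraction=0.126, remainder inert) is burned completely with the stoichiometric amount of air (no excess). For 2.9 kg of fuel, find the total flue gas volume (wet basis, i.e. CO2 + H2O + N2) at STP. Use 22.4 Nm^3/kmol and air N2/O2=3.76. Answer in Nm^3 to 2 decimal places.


Per kg fuel: CO2 = (C/12 kmol)*22.4 = (0.83/12)*22.4 = 1.54933 Nm^3
Per kg fuel: H2O = (H/2 kmol)*22.4 = (0.126/2)*22.4 = 1.41120 Nm^3
O2 needed per kg fuel = C/12 + H/4 = 0.83/12 + 0.126/4 = 0.10066667 kmol
Per kg fuel: N2 = O2*3.76*22.4 = 0.10066667*3.76*22.4 = 8.47855 Nm^3
Total per kg = 1.54933 + 1.41120 + 8.47855 = 11.43908 Nm^3
Total = 11.43908 * 2.9 = 33.17 Nm^3


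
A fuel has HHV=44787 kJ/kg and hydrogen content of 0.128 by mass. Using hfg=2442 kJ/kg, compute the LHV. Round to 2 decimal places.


LHV = HHV - hfg * 9 * H
Water correction = 2442 * 9 * 0.128 = 2813.184 kJ/kg
LHV = 44787 - 2813.184 = 41973.82 kJ/kg


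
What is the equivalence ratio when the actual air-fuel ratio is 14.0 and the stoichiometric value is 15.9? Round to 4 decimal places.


phi = AFR_stoich / AFR_actual
phi = 15.9 / 14.0 = 1.1357


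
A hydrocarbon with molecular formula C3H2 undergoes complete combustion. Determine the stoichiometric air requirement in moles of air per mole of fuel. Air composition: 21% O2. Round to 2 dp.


Balanced combustion: C3H2 + 3.5 O2 -> 3 CO2 + 1 H2O
O2 needed = C + H/4 = 3 + 2/4 = 3.50 moles
Air moles = O2 / 0.21 = 3.50 / 0.21 = 16.67 moles air


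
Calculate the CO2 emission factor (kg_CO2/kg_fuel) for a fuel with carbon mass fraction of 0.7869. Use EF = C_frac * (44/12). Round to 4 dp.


EF = C_frac * (M_CO2 / M_C)
EF = 0.7869 * (44/12)
EF = 0.7869 * 3.666667 = 2.8853 kg_CO2/kg_fuel


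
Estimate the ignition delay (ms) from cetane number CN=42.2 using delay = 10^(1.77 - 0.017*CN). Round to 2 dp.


delay = 10^(1.77 - 0.017*CN)
Exponent = 1.77 - 0.017*42.2 = 1.0526
delay = 10^1.0526 = 11.29 ms


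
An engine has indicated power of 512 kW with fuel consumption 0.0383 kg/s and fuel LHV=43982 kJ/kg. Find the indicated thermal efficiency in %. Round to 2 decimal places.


eta_ith = (IP / (mf * LHV)) * 100
Denominator = 0.0383 * 43982 = 1684.5106 kW
eta_ith = (512 / 1684.5106) * 100 = 30.39%


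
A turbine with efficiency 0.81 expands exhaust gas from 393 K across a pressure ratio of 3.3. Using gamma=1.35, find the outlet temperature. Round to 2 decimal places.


T_out = T_in * (1 - eta * (1 - PR^(-(gamma-1)/gamma)))
Exponent = -(1.35-1)/1.35 = -0.25925926
PR^exp = 3.3^(-0.25925926) = 0.73378775
Factor = 1 - 0.81*(1 - 0.73378775) = 0.78436808
T_out = 393 * 0.78436808 = 308.26 K


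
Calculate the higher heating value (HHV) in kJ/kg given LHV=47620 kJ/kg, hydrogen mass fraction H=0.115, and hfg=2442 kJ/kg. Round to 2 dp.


HHV = LHV + hfg * 9 * H
Water addition = 2442 * 9 * 0.115 = 2527.470 kJ/kg
HHV = 47620 + 2527.470 = 50147.47 kJ/kg


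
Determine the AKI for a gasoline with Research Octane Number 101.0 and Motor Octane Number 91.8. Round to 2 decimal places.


AKI = (RON + MON) / 2
AKI = (101.0 + 91.8) / 2
AKI = 192.8 / 2 = 96.40


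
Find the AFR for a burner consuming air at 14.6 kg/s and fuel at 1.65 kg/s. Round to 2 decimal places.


AFR = m_air / m_fuel
AFR = 14.6 / 1.65 = 8.85


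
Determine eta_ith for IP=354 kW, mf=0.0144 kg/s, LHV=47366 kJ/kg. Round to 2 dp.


eta_ith = (IP / (mf * LHV)) * 100
Denominator = 0.0144 * 47366 = 682.0704 kW
eta_ith = (354 / 682.0704) * 100 = 51.90%


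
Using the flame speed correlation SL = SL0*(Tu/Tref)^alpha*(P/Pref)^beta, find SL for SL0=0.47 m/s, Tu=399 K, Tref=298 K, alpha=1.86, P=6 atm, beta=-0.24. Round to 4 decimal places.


SL = SL0 * (Tu/Tref)^alpha * (P/Pref)^beta
T ratio = 399/298 = 1.33892617
(T ratio)^alpha = 1.33892617^1.86 = 1.720946
(P/Pref)^beta = 6^(-0.24) = 0.650495
SL = 0.47 * 1.720946 * 0.650495 = 0.5261 m/s


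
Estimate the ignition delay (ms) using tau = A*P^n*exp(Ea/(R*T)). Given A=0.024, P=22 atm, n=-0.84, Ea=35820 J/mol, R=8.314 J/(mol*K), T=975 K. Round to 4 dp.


tau = A * P^n * exp(Ea/(R*T))
P^n = 22^(-0.84) = 0.07453581
Ea/(R*T) = 35820/(8.314*975) = 4.418867
exp(Ea/(R*T)) = 83.002204
tau = 0.024 * 0.07453581 * 83.002204 = 0.1485 ms


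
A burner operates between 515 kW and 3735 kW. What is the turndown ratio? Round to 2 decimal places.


TDR = Q_max / Q_min
TDR = 3735 / 515 = 7.25


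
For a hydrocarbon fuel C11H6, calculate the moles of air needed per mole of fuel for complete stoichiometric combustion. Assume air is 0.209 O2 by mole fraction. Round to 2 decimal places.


Balanced combustion: C11H6 + 12.5 O2 -> 11 CO2 + 3 H2O
O2 needed = C + H/4 = 11 + 6/4 = 12.50 moles
Air moles = O2 / 0.209 = 12.50 / 0.209 = 59.81 moles air


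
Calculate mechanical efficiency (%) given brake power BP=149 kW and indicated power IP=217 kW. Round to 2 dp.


eta_mech = (BP / IP) * 100
Ratio = 149 / 217 = 0.6866
eta_mech = 0.6866 * 100 = 68.66%


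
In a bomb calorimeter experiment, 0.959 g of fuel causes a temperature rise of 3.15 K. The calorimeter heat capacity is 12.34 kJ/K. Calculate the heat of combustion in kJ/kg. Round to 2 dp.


Hc = C_cal * delta_T / m_fuel
Q_released = 12.34 * 3.15 = 38.8710 kJ
m_fuel = 0.959 g = 0.959/1000 kg = 0.000959 kg
Hc = 38.8710 / 0.000959 = 40532.85 kJ/kg


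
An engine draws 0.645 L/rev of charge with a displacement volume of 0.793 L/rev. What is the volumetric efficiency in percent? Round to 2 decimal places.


eta_v = (V_actual / V_disp) * 100
Ratio = 0.645 / 0.793 = 0.8134
eta_v = 0.8134 * 100 = 81.34%


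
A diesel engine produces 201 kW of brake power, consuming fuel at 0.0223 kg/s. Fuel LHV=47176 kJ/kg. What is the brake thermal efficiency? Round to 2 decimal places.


eta_BTE = (BP / (mf * LHV)) * 100
Denominator = 0.0223 * 47176 = 1052.0248 kW
eta_BTE = (201 / 1052.0248) * 100 = 19.11%


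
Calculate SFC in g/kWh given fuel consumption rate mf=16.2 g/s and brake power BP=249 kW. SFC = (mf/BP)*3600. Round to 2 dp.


SFC = (mf / BP) * 3600
Rate = 16.2 / 249 = 0.065060 g/(s*kW)
SFC = 0.065060 * 3600 = 234.22 g/kWh


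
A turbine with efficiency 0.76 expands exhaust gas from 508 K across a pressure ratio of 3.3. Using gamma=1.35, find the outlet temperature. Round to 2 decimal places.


T_out = T_in * (1 - eta * (1 - PR^(-(gamma-1)/gamma)))
Exponent = -(1.35-1)/1.35 = -0.25925926
PR^exp = 3.3^(-0.25925926) = 0.73378775
Factor = 1 - 0.76*(1 - 0.73378775) = 0.79767869
T_out = 508 * 0.79767869 = 405.22 K


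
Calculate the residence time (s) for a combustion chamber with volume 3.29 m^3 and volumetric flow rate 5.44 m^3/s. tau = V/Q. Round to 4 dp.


tau = V / Q_flow
tau = 3.29 / 5.44 = 0.6048 s


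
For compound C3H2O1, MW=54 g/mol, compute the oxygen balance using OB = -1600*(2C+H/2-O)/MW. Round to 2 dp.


OB = -1600 * (2C + H/2 - O) / MW
Inner = 2*3 + 2/2 - 1 = 6.00
OB = -1600 * 6.00 / 54 = -177.78%


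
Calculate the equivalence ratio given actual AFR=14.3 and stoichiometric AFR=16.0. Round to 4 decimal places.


phi = AFR_stoich / AFR_actual
phi = 16.0 / 14.3 = 1.1189


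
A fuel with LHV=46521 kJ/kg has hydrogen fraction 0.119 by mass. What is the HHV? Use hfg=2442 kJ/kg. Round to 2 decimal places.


HHV = LHV + hfg * 9 * H
Water addition = 2442 * 9 * 0.119 = 2615.382 kJ/kg
HHV = 46521 + 2615.382 = 49136.38 kJ/kg


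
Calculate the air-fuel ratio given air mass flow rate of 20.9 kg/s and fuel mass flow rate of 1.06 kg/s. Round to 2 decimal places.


AFR = m_air / m_fuel
AFR = 20.9 / 1.06 = 19.72


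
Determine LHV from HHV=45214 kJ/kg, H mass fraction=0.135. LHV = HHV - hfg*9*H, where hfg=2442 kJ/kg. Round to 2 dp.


LHV = HHV - hfg * 9 * H
Water correction = 2442 * 9 * 0.135 = 2967.030 kJ/kg
LHV = 45214 - 2967.030 = 42246.97 kJ/kg


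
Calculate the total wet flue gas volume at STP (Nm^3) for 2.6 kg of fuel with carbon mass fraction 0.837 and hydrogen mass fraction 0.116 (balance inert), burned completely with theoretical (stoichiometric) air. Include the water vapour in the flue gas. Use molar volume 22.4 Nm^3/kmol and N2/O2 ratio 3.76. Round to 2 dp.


Per kg fuel: CO2 = (C/12 kmol)*22.4 = (0.837/12)*22.4 = 1.56240 Nm^3
Per kg fuel: H2O = (H/2 kmol)*22.4 = (0.116/2)*22.4 = 1.29920 Nm^3
O2 needed per kg fuel = C/12 + H/4 = 0.837/12 + 0.116/4 = 0.09875000 kmol
Per kg fuel: N2 = O2*3.76*22.4 = 0.09875000*3.76*22.4 = 8.31712 Nm^3
Total per kg = 1.56240 + 1.29920 + 8.31712 = 11.17872 Nm^3
Total = 11.17872 * 2.6 = 29.06 Nm^3
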